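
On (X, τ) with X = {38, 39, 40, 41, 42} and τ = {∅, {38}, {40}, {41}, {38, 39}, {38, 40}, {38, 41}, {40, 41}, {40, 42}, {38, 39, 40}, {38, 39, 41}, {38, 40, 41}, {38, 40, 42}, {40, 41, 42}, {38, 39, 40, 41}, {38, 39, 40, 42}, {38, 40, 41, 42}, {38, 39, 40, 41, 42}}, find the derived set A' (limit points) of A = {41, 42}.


A' = ∅

For each x ∈ X, list the open sets U ∈ τ with x ∈ U, then check whether U ∩ (A ∖ {x}) ≠ ∅ for every such U.
  x = 38: open {38} ∋ x has {38} ∩ (A ∖ {38}) = ∅, so x is NOT a limit point.
  x = 39: open {38, 39} ∋ x has {38, 39} ∩ (A ∖ {39}) = ∅, so x is NOT a limit point.
  x = 40: open {40} ∋ x has {40} ∩ (A ∖ {40}) = ∅, so x is NOT a limit point.
  x = 41: open {41} ∋ x has {41} ∩ (A ∖ {41}) = ∅, so x is NOT a limit point.
  x = 42: open {40, 42} ∋ x has {40, 42} ∩ (A ∖ {42}) = ∅, so x is NOT a limit point.
Collecting: A' = ∅.


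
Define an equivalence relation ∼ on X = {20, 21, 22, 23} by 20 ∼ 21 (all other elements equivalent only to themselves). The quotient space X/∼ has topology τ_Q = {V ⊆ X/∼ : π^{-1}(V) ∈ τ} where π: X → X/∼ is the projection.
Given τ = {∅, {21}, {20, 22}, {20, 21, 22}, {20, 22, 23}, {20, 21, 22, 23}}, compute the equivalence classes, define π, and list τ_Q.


X/∼ = {[20=21], [22], [23]}; |τ_Q| = 3.

Equivalence classes: [20=21], [22], [23].
Quotient map π: X → X/∼ sends 20 ↦ [20=21], 21 ↦ [20=21], 22 ↦ [22], 23 ↦ [23].
For each subset V ⊆ X/∼, compute π^{-1}(V) ⊆ X and check whether π^{-1}(V) ∈ τ. V is open in τ_Q iff π^{-1}(V) ∈ τ.
  V = {}: π^{-1}(V) = ∅ ∈ τ ✓.
  V = {[20=21]}: π^{-1}(V) = {20, 21} ∉ τ ✗.
  V = {[22]}: π^{-1}(V) = {22} ∉ τ ✗.
  V = {[20=21], [22]}: π^{-1}(V) = {20, 21, 22} ∈ τ ✓.
  V = {[23]}: π^{-1}(V) = {23} ∉ τ ✗.
  V = {[20=21], [23]}: π^{-1}(V) = {20, 21, 23} ∉ τ ✗.
  V = {[22], [23]}: π^{-1}(V) = {22, 23} ∉ τ ✗.
  V = {[20=21], [22], [23]}: π^{-1}(V) = {20, 21, 22, 23} ∈ τ ✓.
Open sets in the quotient: τ_Q = {{}, {[20=21], [22]}, {[20=21], [22], [23]}} (3 elements).


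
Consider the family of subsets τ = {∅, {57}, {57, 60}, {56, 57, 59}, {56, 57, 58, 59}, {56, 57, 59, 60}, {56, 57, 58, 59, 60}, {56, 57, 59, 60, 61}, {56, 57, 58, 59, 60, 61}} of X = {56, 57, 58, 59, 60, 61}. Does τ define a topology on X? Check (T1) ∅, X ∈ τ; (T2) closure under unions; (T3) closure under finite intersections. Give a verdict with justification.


τ IS a topology on X.

Axiom (T1): ∅ ∈ τ? Yes; X ∈ τ? Yes.
Axiom (T2/T3): check pairwise unions and intersections of members of τ.
All pairwise intersections and unions checked — each lies in τ. Therefore τ satisfies (T1), (T2), (T3): it IS a topology on X.


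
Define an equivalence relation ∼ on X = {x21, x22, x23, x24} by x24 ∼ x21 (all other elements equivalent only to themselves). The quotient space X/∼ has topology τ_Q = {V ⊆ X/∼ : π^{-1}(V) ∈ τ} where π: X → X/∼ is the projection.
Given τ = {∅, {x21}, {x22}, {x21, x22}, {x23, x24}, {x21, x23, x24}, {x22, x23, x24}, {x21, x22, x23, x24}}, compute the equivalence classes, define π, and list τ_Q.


X/∼ = {[x21=x24], [x22], [x23]}; |τ_Q| = 4.

Equivalence classes: [x21=x24], [x22], [x23].
Quotient map π: X → X/∼ sends x21 ↦ [x21=x24], x22 ↦ [x22], x23 ↦ [x23], x24 ↦ [x21=x24].
For each subset V ⊆ X/∼, compute π^{-1}(V) ⊆ X and check whether π^{-1}(V) ∈ τ. V is open in τ_Q iff π^{-1}(V) ∈ τ.
  V = {}: π^{-1}(V) = ∅ ∈ τ ✓.
  V = {[x21=x24]}: π^{-1}(V) = {x21, x24} ∉ τ ✗.
  V = {[x22]}: π^{-1}(V) = {x22} ∈ τ ✓.
  V = {[x21=x24], [x22]}: π^{-1}(V) = {x21, x22, x24} ∉ τ ✗.
  V = {[x23]}: π^{-1}(V) = {x23} ∉ τ ✗.
  V = {[x21=x24], [x23]}: π^{-1}(V) = {x21, x23, x24} ∈ τ ✓.
  V = {[x22], [x23]}: π^{-1}(V) = {x22, x23} ∉ τ ✗.
  V = {[x21=x24], [x22], [x23]}: π^{-1}(V) = {x21, x22, x23, x24} ∈ τ ✓.
Open sets in the quotient: τ_Q = {{}, {[x22]}, {[x21=x24], [x23]}, {[x21=x24], [x22], [x23]}} (4 elements).


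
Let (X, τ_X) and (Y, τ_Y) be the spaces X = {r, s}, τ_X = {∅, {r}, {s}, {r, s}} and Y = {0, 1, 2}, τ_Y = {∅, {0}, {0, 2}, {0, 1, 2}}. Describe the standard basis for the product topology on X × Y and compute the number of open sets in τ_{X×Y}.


Basis B = {∅ × ∅, {r} × {0}, {s} × {0}, {r} × {0, 2}, {r, s} × {0}, {s} × {0, 2}, {r} × {0, 1, 2}, {s} × {0, 1, 2}, {r, s} × {0, 2}, {r, s} × {0, 1, 2}}; |τ_{X×Y}| = 16.

Enumerate products U × V with U ∈ τ_X, V ∈ τ_Y (deduplicated):
  ∅ × ∅ = {} (∅)
  {r} × {0} = {(r,0)}
  {s} × {0} = {(s,0)}
  {r} × {0, 2} = {(r,0), (r,2)}
  {r, s} × {0} = {(r,0), (s,0)}
  {s} × {0, 2} = {(s,0), (s,2)}
  {r} × {0, 1, 2} = {(r,0), (r,1), (r,2)}
  {s} × {0, 1, 2} = {(s,0), (s,1), (s,2)}
  {r, s} × {0, 2} = {(r,0), (r,2), (s,0), (s,2)}
  {r, s} × {0, 1, 2} = {(r,0), (r,1), (r,2), (s,0), (s,1), (s,2)}
These 10 distinct sets form the basis B.
Close under arbitrary unions to get τ_{X×Y}; counting gives |τ_{X×Y}| = 16.


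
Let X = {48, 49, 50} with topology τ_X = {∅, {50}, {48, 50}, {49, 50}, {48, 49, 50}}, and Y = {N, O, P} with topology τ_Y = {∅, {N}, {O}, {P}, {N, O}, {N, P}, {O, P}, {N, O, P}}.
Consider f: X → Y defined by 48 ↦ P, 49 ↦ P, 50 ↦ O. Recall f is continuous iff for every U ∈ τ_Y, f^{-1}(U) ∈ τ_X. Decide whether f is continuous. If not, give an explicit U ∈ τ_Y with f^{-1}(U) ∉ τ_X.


f is NOT continuous.

Compute f^{-1}(U) for each U ∈ τ_Y:
  U = ∅: f^{-1}(U) = ∅ ∈ τ_X ✓.
  U = {N}: f^{-1}(U) = ∅ ∈ τ_X ✓.
  U = {O}: f^{-1}(U) = {50} ∈ τ_X ✓.
  U = {P}: f^{-1}(U) = {48, 49} ∉ τ_X ✗.
  U = {N, O}: f^{-1}(U) = {50} ∈ τ_X ✓.
  U = {N, P}: f^{-1}(U) = {48, 49} ∉ τ_X ✗.
  U = {O, P}: f^{-1}(U) = {48, 49, 50} ∈ τ_X ✓.
  U = {N, O, P}: f^{-1}(U) = {48, 49, 50} ∈ τ_X ✓.
Found U = {P} with f^{-1}(U) = {48, 49} not in τ_X. Therefore f is NOT continuous.


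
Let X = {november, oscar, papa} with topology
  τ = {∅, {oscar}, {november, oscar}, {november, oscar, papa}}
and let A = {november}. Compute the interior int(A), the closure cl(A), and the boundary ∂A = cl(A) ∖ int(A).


int(A) = ∅, cl(A) = {november, papa}, ∂A = {november, papa}.

Closed sets in (X, τ) are complements of opens:
  closed(X, τ) = {∅, {papa}, {november, papa}, {november, oscar, papa}}.
int(A) = ⋃ {U ∈ τ : U ⊆ A}. Opens contained in A: ∅.
Taking the union of these: int(A) = ∅.
cl(A) = ⋂ {C closed : A ⊆ C}. Closed sets containing A: {november, papa}, {november, oscar, papa}.
Intersecting these: cl(A) = {november, papa}.
∂A = cl(A) ∖ int(A) = {november, papa} ∖ ∅ = {november, papa}.


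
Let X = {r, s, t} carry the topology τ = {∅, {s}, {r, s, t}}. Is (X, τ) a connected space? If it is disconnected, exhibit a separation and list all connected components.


(X, τ) is connected.

Find clopen sets (U ∈ τ with X ∖ U ∈ τ):
  U = ∅, X ∖ U = {r, s, t} — both open, so U is clopen.
  U = {r, s, t}, X ∖ U = ∅ — both open, so U is clopen.
Only trivial clopens (∅ and X) exist, so (X, τ) is connected.
Compute connected components by grouping points that agree on all clopens:
  component: {r, s, t}


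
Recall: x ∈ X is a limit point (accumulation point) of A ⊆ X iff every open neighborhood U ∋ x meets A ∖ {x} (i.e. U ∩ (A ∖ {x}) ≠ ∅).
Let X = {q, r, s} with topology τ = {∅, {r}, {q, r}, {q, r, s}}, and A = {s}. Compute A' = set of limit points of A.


A' = ∅

For each x ∈ X, list the open sets U ∈ τ with x ∈ U, then check whether U ∩ (A ∖ {x}) ≠ ∅ for every such U.
  x = q: open {q, r} ∋ x has {q, r} ∩ (A ∖ {q}) = ∅, so x is NOT a limit point.
  x = r: open {r} ∋ x has {r} ∩ (A ∖ {r}) = ∅, so x is NOT a limit point.
  x = s: open {q, r, s} ∋ x has {q, r, s} ∩ (A ∖ {s}) = ∅, so x is NOT a limit point.
Collecting: A' = ∅.


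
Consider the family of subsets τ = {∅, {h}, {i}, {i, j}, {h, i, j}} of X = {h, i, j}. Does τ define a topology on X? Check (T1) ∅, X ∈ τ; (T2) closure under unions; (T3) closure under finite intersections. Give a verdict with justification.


τ is NOT a topology on X.

Axiom (T1): ∅ ∈ τ? Yes; X ∈ τ? Yes.
Axiom (T2/T3): check pairwise unions and intersections of members of τ.
Counterexample for (T2): {h} ∪ {i} = {h, i} ∉ τ. Therefore τ is NOT a topology.


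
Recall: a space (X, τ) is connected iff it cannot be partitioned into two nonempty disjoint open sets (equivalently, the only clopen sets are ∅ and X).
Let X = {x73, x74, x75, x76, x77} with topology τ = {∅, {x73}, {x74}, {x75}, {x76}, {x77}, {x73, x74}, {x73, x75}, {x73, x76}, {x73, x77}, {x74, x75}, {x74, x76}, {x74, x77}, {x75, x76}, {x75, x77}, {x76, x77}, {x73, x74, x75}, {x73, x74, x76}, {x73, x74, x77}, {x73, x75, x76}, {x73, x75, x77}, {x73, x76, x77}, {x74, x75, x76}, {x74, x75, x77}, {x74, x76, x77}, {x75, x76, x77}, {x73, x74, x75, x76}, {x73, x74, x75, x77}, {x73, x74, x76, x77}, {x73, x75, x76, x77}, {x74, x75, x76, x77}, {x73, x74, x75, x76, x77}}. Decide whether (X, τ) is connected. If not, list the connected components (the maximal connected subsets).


(X, τ) is disconnected; components = [{x73}, {x74}, {x75}, {x76}, {x77}].

Find clopen sets (U ∈ τ with X ∖ U ∈ τ):
  U = ∅, X ∖ U = {x73, x74, x75, x76, x77} — both open, so U is clopen.
  U = {x73}, X ∖ U = {x74, x75, x76, x77} — both open, so U is clopen.
  U = {x74}, X ∖ U = {x73, x75, x76, x77} — both open, so U is clopen.
  U = {x75}, X ∖ U = {x73, x74, x76, x77} — both open, so U is clopen.
  U = {x76}, X ∖ U = {x73, x74, x75, x77} — both open, so U is clopen.
  U = {x77}, X ∖ U = {x73, x74, x75, x76} — both open, so U is clopen.
  U = {x73, x74}, X ∖ U = {x75, x76, x77} — both open, so U is clopen.
  U = {x73, x75}, X ∖ U = {x74, x76, x77} — both open, so U is clopen.
  U = {x73, x76}, X ∖ U = {x74, x75, x77} — both open, so U is clopen.
  U = {x73, x77}, X ∖ U = {x74, x75, x76} — both open, so U is clopen.
  U = {x74, x75}, X ∖ U = {x73, x76, x77} — both open, so U is clopen.
  U = {x74, x76}, X ∖ U = {x73, x75, x77} — both open, so U is clopen.
  U = {x74, x77}, X ∖ U = {x73, x75, x76} — both open, so U is clopen.
  U = {x75, x76}, X ∖ U = {x73, x74, x77} — both open, so U is clopen.
  U = {x75, x77}, X ∖ U = {x73, x74, x76} — both open, so U is clopen.
  U = {x76, x77}, X ∖ U = {x73, x74, x75} — both open, so U is clopen.
  U = {x73, x74, x75}, X ∖ U = {x76, x77} — both open, so U is clopen.
  U = {x73, x74, x76}, X ∖ U = {x75, x77} — both open, so U is clopen.
  U = {x73, x74, x77}, X ∖ U = {x75, x76} — both open, so U is clopen.
  U = {x73, x75, x76}, X ∖ U = {x74, x77} — both open, so U is clopen.
  U = {x73, x75, x77}, X ∖ U = {x74, x76} — both open, so U is clopen.
  U = {x73, x76, x77}, X ∖ U = {x74, x75} — both open, so U is clopen.
  U = {x74, x75, x76}, X ∖ U = {x73, x77} — both open, so U is clopen.
  U = {x74, x75, x77}, X ∖ U = {x73, x76} — both open, so U is clopen.
  U = {x74, x76, x77}, X ∖ U = {x73, x75} — both open, so U is clopen.
  U = {x75, x76, x77}, X ∖ U = {x73, x74} — both open, so U is clopen.
  U = {x73, x74, x75, x76}, X ∖ U = {x77} — both open, so U is clopen.
  U = {x73, x74, x75, x77}, X ∖ U = {x76} — both open, so U is clopen.
  U = {x73, x74, x76, x77}, X ∖ U = {x75} — both open, so U is clopen.
  U = {x73, x75, x76, x77}, X ∖ U = {x74} — both open, so U is clopen.
  U = {x74, x75, x76, x77}, X ∖ U = {x73} — both open, so U is clopen.
  U = {x73, x74, x75, x76, x77}, X ∖ U = ∅ — both open, so U is clopen.
Nontrivial clopen(s) exist: e.g. {x73, x74, x75}. So (X, τ) is disconnected.
Compute connected components by grouping points that agree on all clopens:
  component: {x73}
  component: {x74}
  component: {x75}
  component: {x76}
  component: {x77}


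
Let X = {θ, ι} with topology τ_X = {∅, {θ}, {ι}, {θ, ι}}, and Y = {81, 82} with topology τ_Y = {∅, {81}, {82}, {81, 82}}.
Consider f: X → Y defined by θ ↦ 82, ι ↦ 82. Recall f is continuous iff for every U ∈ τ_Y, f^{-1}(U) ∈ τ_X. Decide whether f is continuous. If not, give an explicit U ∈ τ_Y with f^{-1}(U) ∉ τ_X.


f IS continuous.

Compute f^{-1}(U) for each U ∈ τ_Y:
  U = ∅: f^{-1}(U) = ∅ ∈ τ_X ✓.
  U = {81}: f^{-1}(U) = ∅ ∈ τ_X ✓.
  U = {82}: f^{-1}(U) = {θ, ι} ∈ τ_X ✓.
  U = {81, 82}: f^{-1}(U) = {θ, ι} ∈ τ_X ✓.
Every preimage lies in τ_X, so f IS continuous.


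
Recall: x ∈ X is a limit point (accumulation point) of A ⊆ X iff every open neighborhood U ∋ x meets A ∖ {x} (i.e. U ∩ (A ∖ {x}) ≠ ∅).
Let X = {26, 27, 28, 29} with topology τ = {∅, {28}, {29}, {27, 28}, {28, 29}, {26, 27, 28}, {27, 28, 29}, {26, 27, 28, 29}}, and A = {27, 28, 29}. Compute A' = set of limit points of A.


A' = {26, 27}

For each x ∈ X, list the open sets U ∈ τ with x ∈ U, then check whether U ∩ (A ∖ {x}) ≠ ∅ for every such U.
  x = 26: opens ∋ x are {26, 27, 28}, {26, 27, 28, 29}; each meets A ∖ {26}, so x IS a limit point.
  x = 27: opens ∋ x are {27, 28}, {26, 27, 28}, {27, 28, 29}, {26, 27, 28, 29}; each meets A ∖ {27}, so x IS a limit point.
  x = 28: open {28} ∋ x has {28} ∩ (A ∖ {28}) = ∅, so x is NOT a limit point.
  x = 29: open {29} ∋ x has {29} ∩ (A ∖ {29}) = ∅, so x is NOT a limit point.
Collecting: A' = {26, 27}.


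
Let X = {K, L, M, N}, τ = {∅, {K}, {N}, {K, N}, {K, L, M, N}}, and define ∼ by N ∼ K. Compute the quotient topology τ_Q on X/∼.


X/∼ = {[K=N], [L], [M]}; |τ_Q| = 3.

Equivalence classes: [K=N], [L], [M].
Quotient map π: X → X/∼ sends K ↦ [K=N], L ↦ [L], M ↦ [M], N ↦ [K=N].
For each subset V ⊆ X/∼, compute π^{-1}(V) ⊆ X and check whether π^{-1}(V) ∈ τ. V is open in τ_Q iff π^{-1}(V) ∈ τ.
  V = {}: π^{-1}(V) = ∅ ∈ τ ✓.
  V = {[K=N]}: π^{-1}(V) = {K, N} ∈ τ ✓.
  V = {[L]}: π^{-1}(V) = {L} ∉ τ ✗.
  V = {[K=N], [L]}: π^{-1}(V) = {K, L, N} ∉ τ ✗.
  V = {[M]}: π^{-1}(V) = {M} ∉ τ ✗.
  V = {[K=N], [M]}: π^{-1}(V) = {K, M, N} ∉ τ ✗.
  V = {[L], [M]}: π^{-1}(V) = {L, M} ∉ τ ✗.
  V = {[K=N], [L], [M]}: π^{-1}(V) = {K, L, M, N} ∈ τ ✓.
Open sets in the quotient: τ_Q = {{}, {[K=N]}, {[K=N], [L], [M]}} (3 elements).


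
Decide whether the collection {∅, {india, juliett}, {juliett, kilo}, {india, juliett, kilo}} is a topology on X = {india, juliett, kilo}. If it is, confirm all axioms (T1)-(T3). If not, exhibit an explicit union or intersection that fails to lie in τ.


τ is NOT a topology on X.

Axiom (T1): ∅ ∈ τ? Yes; X ∈ τ? Yes.
Axiom (T2/T3): check pairwise unions and intersections of members of τ.
Counterexample for (T3): {india, juliett} ∩ {juliett, kilo} = {juliett} ∉ τ. Therefore τ is NOT a topology.


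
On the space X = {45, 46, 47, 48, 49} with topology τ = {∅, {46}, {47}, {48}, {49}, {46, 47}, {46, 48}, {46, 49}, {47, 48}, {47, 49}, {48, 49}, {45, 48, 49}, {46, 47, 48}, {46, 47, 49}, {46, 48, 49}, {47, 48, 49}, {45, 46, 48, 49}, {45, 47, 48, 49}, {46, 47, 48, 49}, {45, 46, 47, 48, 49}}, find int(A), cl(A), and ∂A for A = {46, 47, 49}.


int(A) = {46, 47, 49}, cl(A) = {45, 46, 47, 49}, ∂A = {45}.

Closed sets in (X, τ) are complements of opens:
  closed(X, τ) = {∅, {45}, {46}, {47}, {45, 46}, {45, 47}, {45, 48}, {45, 49}, {46, 47}, {45, 46, 47}, {45, 46, 48}, {45, 46, 49}, {45, 47, 48}, {45, 47, 49}, {45, 48, 49}, {45, 46, 47, 48}, {45, 46, 47, 49}, {45, 46, 48, 49}, {45, 47, 48, 49}, {45, 46, 47, 48, 49}}.
int(A) = ⋃ {U ∈ τ : U ⊆ A}. Opens contained in A: ∅, {46}, {47}, {49}, {46, 47}, {46, 49}, {47, 49}, {46, 47, 49}.
Taking the union of these: int(A) = {46, 47, 49}.
cl(A) = ⋂ {C closed : A ⊆ C}. Closed sets containing A: {45, 46, 47, 49}, {45, 46, 47, 48, 49}.
Intersecting these: cl(A) = {45, 46, 47, 49}.
∂A = cl(A) ∖ int(A) = {45, 46, 47, 49} ∖ {46, 47, 49} = {45}.


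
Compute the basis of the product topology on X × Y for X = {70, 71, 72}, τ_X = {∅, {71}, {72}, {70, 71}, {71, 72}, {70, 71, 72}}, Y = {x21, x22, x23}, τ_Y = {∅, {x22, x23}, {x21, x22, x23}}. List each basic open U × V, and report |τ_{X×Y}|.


Basis B = {∅ × ∅, {71} × {x22, x23}, {72} × {x22, x23}, {71} × {x21, x22, x23}, {72} × {x21, x22, x23}, {70, 71} × {x22, x23}, {71, 72} × {x22, x23}, {70, 71} × {x21, x22, x23}, {70, 71, 72} × {x22, x23}, {71, 72} × {x21, x22, x23}, {70, 71, 72} × {x21, x22, x23}}; |τ_{X×Y}| = 18.

Enumerate products U × V with U ∈ τ_X, V ∈ τ_Y (deduplicated):
  ∅ × ∅ = {} (∅)
  {71} × {x22, x23} = {(71,x22), (71,x23)}
  {72} × {x22, x23} = {(72,x22), (72,x23)}
  {71} × {x21, x22, x23} = {(71,x21), (71,x22), (71,x23)}
  {72} × {x21, x22, x23} = {(72,x21), (72,x22), (72,x23)}
  {70, 71} × {x22, x23} = {(70,x22), (70,x23), (71,x22), (71,x23)}
  {71, 72} × {x22, x23} = {(71,x22), (71,x23), (72,x22), (72,x23)}
  {70, 71} × {x21, x22, x23} = {(70,x21), (70,x22), (70,x23), (71,x21), (71,x22), (71,x23)}
  {70, 71, 72} × {x22, x23} = {(70,x22), (70,x23), (71,x22), (71,x23), (72,x22), (72,x23)}
  {71, 72} × {x21, x22, x23} = {(71,x21), (71,x22), (71,x23), (72,x21), (72,x22), (72,x23)}
  {70, 71, 72} × {x21, x22, x23} = {(70,x21), (70,x22), (70,x23), (71,x21), (71,x22), (71,x23), (72,x21), (72,x22), (72,x23)}
These 11 distinct sets form the basis B.
Close under arbitrary unions to get τ_{X×Y}; counting gives |τ_{X×Y}| = 18.


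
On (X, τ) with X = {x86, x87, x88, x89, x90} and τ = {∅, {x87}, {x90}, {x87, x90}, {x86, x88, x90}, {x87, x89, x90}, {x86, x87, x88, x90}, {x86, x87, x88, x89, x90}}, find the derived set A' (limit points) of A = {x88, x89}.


A' = {x86}

For each x ∈ X, list the open sets U ∈ τ with x ∈ U, then check whether U ∩ (A ∖ {x}) ≠ ∅ for every such U.
  x = x86: opens ∋ x are {x86, x88, x90}, {x86, x87, x88, x90}, {x86, x87, x88, x89, x90}; each meets A ∖ {x86}, so x IS a limit point.
  x = x87: open {x87} ∋ x has {x87} ∩ (A ∖ {x87}) = ∅, so x is NOT a limit point.
  x = x88: open {x86, x88, x90} ∋ x has {x86, x88, x90} ∩ (A ∖ {x88}) = ∅, so x is NOT a limit point.
  x = x89: open {x87, x89, x90} ∋ x has {x87, x89, x90} ∩ (A ∖ {x89}) = ∅, so x is NOT a limit point.
  x = x90: open {x90} ∋ x has {x90} ∩ (A ∖ {x90}) = ∅, so x is NOT a limit point.
Collecting: A' = {x86}.


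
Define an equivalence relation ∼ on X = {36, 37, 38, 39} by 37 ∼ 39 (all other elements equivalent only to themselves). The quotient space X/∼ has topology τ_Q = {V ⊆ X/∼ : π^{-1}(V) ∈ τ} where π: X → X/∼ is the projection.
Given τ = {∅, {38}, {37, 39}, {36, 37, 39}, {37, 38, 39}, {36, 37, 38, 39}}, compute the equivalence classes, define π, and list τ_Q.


X/∼ = {[36], [37=39], [38]}; |τ_Q| = 6.

Equivalence classes: [36], [37=39], [38].
Quotient map π: X → X/∼ sends 36 ↦ [36], 37 ↦ [37=39], 38 ↦ [38], 39 ↦ [37=39].
For each subset V ⊆ X/∼, compute π^{-1}(V) ⊆ X and check whether π^{-1}(V) ∈ τ. V is open in τ_Q iff π^{-1}(V) ∈ τ.
  V = {}: π^{-1}(V) = ∅ ∈ τ ✓.
  V = {[36]}: π^{-1}(V) = {36} ∉ τ ✗.
  V = {[37=39]}: π^{-1}(V) = {37, 39} ∈ τ ✓.
  V = {[36], [37=39]}: π^{-1}(V) = {36, 37, 39} ∈ τ ✓.
  V = {[38]}: π^{-1}(V) = {38} ∈ τ ✓.
  V = {[36], [38]}: π^{-1}(V) = {36, 38} ∉ τ ✗.
  V = {[37=39], [38]}: π^{-1}(V) = {37, 38, 39} ∈ τ ✓.
  V = {[36], [37=39], [38]}: π^{-1}(V) = {36, 37, 38, 39} ∈ τ ✓.
Open sets in the quotient: τ_Q = {{}, {[37=39]}, {[36], [37=39]}, {[38]}, {[37=39], [38]}, {[36], [37=39], [38]}} (6 elements).


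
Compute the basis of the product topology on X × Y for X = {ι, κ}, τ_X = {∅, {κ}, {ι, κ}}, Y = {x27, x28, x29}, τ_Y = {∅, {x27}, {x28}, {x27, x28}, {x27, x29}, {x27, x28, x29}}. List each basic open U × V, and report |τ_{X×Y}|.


Basis B = {∅ × ∅, {κ} × {x27}, {κ} × {x28}, {ι, κ} × {x27}, {ι, κ} × {x28}, {κ} × {x27, x28}, {κ} × {x27, x29}, {κ} × {x27, x28, x29}, {ι, κ} × {x27, x28}, {ι, κ} × {x27, x29}, {ι, κ} × {x27, x28, x29}}; |τ_{X×Y}| = 18.

Enumerate products U × V with U ∈ τ_X, V ∈ τ_Y (deduplicated):
  ∅ × ∅ = {} (∅)
  {κ} × {x27} = {(κ,x27)}
  {κ} × {x28} = {(κ,x28)}
  {ι, κ} × {x27} = {(ι,x27), (κ,x27)}
  {ι, κ} × {x28} = {(ι,x28), (κ,x28)}
  {κ} × {x27, x28} = {(κ,x27), (κ,x28)}
  {κ} × {x27, x29} = {(κ,x27), (κ,x29)}
  {κ} × {x27, x28, x29} = {(κ,x27), (κ,x28), (κ,x29)}
  {ι, κ} × {x27, x28} = {(ι,x27), (ι,x28), (κ,x27), (κ,x28)}
  {ι, κ} × {x27, x29} = {(ι,x27), (ι,x29), (κ,x27), (κ,x29)}
  {ι, κ} × {x27, x28, x29} = {(ι,x27), (ι,x28), (ι,x29), (κ,x27), (κ,x28), (κ,x29)}
These 11 distinct sets form the basis B.
Close under arbitrary unions to get τ_{X×Y}; counting gives |τ_{X×Y}| = 18.


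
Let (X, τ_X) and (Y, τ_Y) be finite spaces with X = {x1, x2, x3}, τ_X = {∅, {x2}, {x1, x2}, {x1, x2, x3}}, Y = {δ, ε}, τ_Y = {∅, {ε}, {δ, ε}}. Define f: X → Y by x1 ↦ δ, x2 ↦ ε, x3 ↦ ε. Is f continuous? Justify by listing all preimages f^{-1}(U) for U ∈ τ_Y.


f is NOT continuous.

Compute f^{-1}(U) for each U ∈ τ_Y:
  U = ∅: f^{-1}(U) = ∅ ∈ τ_X ✓.
  U = {ε}: f^{-1}(U) = {x2, x3} ∉ τ_X ✗.
  U = {δ, ε}: f^{-1}(U) = {x1, x2, x3} ∈ τ_X ✓.
Found U = {ε} with f^{-1}(U) = {x2, x3} not in τ_X. Therefore f is NOT continuous.


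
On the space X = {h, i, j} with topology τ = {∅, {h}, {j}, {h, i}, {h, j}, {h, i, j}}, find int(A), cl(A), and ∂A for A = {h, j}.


int(A) = {h, j}, cl(A) = {h, i, j}, ∂A = {i}.

Closed sets in (X, τ) are complements of opens:
  closed(X, τ) = {∅, {i}, {j}, {h, i}, {i, j}, {h, i, j}}.
int(A) = ⋃ {U ∈ τ : U ⊆ A}. Opens contained in A: ∅, {h}, {j}, {h, j}.
Taking the union of these: int(A) = {h, j}.
cl(A) = ⋂ {C closed : A ⊆ C}. Closed sets containing A: {h, i, j}.
Intersecting these: cl(A) = {h, i, j}.
∂A = cl(A) ∖ int(A) = {h, i, j} ∖ {h, j} = {i}.


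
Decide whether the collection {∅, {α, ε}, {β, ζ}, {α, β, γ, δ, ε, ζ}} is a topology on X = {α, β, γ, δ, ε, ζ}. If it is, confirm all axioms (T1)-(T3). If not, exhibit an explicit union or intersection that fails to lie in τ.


τ is NOT a topology on X.

Axiom (T1): ∅ ∈ τ? Yes; X ∈ τ? Yes.
Axiom (T2/T3): check pairwise unions and intersections of members of τ.
Counterexample for (T2): {α, ε} ∪ {β, ζ} = {α, β, ε, ζ} ∉ τ. Therefore τ is NOT a topology.


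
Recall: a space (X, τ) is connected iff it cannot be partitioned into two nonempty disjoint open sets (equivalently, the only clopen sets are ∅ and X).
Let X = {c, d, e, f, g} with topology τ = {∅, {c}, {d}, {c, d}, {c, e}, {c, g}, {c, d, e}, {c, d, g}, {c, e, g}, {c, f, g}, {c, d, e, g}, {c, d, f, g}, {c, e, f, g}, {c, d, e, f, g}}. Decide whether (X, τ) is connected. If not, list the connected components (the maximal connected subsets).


(X, τ) is disconnected; components = [{d}, {c, e, f, g}].

Find clopen sets (U ∈ τ with X ∖ U ∈ τ):
  U = ∅, X ∖ U = {c, d, e, f, g} — both open, so U is clopen.
  U = {d}, X ∖ U = {c, e, f, g} — both open, so U is clopen.
  U = {c, e, f, g}, X ∖ U = {d} — both open, so U is clopen.
  U = {c, d, e, f, g}, X ∖ U = ∅ — both open, so U is clopen.
Nontrivial clopen(s) exist: e.g. {c, e, f, g}. So (X, τ) is disconnected.
Compute connected components by grouping points that agree on all clopens:
  component: {d}
  component: {c, e, f, g}


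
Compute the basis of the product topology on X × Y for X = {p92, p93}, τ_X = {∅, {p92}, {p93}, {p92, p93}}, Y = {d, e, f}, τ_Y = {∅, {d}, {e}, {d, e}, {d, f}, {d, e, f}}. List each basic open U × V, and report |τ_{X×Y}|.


Basis B = {∅ × ∅, {p92} × {d}, {p92} × {e}, {p93} × {d}, {p93} × {e}, {p92} × {d, e}, {p92} × {d, f}, {p92, p93} × {d}, {p92, p93} × {e}, {p93} × {d, e}, {p93} × {d, f}, {p92} × {d, e, f}, {p93} × {d, e, f}, {p92, p93} × {d, e}, {p92, p93} × {d, f}, {p92, p93} × {d, e, f}}; |τ_{X×Y}| = 36.

Enumerate products U × V with U ∈ τ_X, V ∈ τ_Y (deduplicated):
  ∅ × ∅ = {} (∅)
  {p92} × {d} = {(p92,d)}
  {p92} × {e} = {(p92,e)}
  {p93} × {d} = {(p93,d)}
  {p93} × {e} = {(p93,e)}
  {p92} × {d, e} = {(p92,d), (p92,e)}
  {p92} × {d, f} = {(p92,d), (p92,f)}
  {p92, p93} × {d} = {(p92,d), (p93,d)}
  {p92, p93} × {e} = {(p92,e), (p93,e)}
  {p93} × {d, e} = {(p93,d), (p93,e)}
  {p93} × {d, f} = {(p93,d), (p93,f)}
  {p92} × {d, e, f} = {(p92,d), (p92,e), (p92,f)}
  {p93} × {d, e, f} = {(p93,d), (p93,e), (p93,f)}
  {p92, p93} × {d, e} = {(p92,d), (p92,e), (p93,d), (p93,e)}
  {p92, p93} × {d, f} = {(p92,d), (p92,f), (p93,d), (p93,f)}
  {p92, p93} × {d, e, f} = {(p92,d), (p92,e), (p92,f), (p93,d), (p93,e), (p93,f)}
These 16 distinct sets form the basis B.
Close under arbitrary unions to get τ_{X×Y}; counting gives |τ_{X×Y}| = 36.


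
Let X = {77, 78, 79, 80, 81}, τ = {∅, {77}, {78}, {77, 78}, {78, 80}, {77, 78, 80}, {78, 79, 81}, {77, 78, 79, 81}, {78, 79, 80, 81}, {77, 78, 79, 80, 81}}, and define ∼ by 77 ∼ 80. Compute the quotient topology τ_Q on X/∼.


X/∼ = {[77=80], [78], [79], [81]}; |τ_Q| = 5.

Equivalence classes: [77=80], [78], [79], [81].
Quotient map π: X → X/∼ sends 77 ↦ [77=80], 78 ↦ [78], 79 ↦ [79], 80 ↦ [77=80], 81 ↦ [81].
For each subset V ⊆ X/∼, compute π^{-1}(V) ⊆ X and check whether π^{-1}(V) ∈ τ. V is open in τ_Q iff π^{-1}(V) ∈ τ.
  V = {}: π^{-1}(V) = ∅ ∈ τ ✓.
  V = {[77=80]}: π^{-1}(V) = {77, 80} ∉ τ ✗.
  V = {[78]}: π^{-1}(V) = {78} ∈ τ ✓.
  V = {[77=80], [78]}: π^{-1}(V) = {77, 78, 80} ∈ τ ✓.
  V = {[79]}: π^{-1}(V) = {79} ∉ τ ✗.
  V = {[77=80], [79]}: π^{-1}(V) = {77, 79, 80} ∉ τ ✗.
  V = {[78], [79]}: π^{-1}(V) = {78, 79} ∉ τ ✗.
  V = {[77=80], [78], [79]}: π^{-1}(V) = {77, 78, 79, 80} ∉ τ ✗.
  V = {[81]}: π^{-1}(V) = {81} ∉ τ ✗.
  V = {[77=80], [81]}: π^{-1}(V) = {77, 80, 81} ∉ τ ✗.
  V = {[78], [81]}: π^{-1}(V) = {78, 81} ∉ τ ✗.
  V = {[77=80], [78], [81]}: π^{-1}(V) = {77, 78, 80, 81} ∉ τ ✗.
  V = {[79], [81]}: π^{-1}(V) = {79, 81} ∉ τ ✗.
  V = {[77=80], [79], [81]}: π^{-1}(V) = {77, 79, 80, 81} ∉ τ ✗.
  V = {[78], [79], [81]}: π^{-1}(V) = {78, 79, 81} ∈ τ ✓.
  V = {[77=80], [78], [79], [81]}: π^{-1}(V) = {77, 78, 79, 80, 81} ∈ τ ✓.
Open sets in the quotient: τ_Q = {{}, {[78]}, {[77=80], [78]}, {[78], [79], [81]}, {[77=80], [78], [79], [81]}} (5 elements).


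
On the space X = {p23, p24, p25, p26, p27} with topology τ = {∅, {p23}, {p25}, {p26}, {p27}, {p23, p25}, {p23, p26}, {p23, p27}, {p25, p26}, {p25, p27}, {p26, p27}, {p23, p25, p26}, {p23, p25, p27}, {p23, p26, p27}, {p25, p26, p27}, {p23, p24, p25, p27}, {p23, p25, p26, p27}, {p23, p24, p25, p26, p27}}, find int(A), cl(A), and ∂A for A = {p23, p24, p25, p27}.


int(A) = {p23, p24, p25, p27}, cl(A) = {p23, p24, p25, p27}, ∂A = ∅.

Closed sets in (X, τ) are complements of opens:
  closed(X, τ) = {∅, {p24}, {p26}, {p23, p24}, {p24, p25}, {p24, p26}, {p24, p27}, {p23, p24, p25}, {p23, p24, p26}, {p23, p24, p27}, {p24, p25, p26}, {p24, p25, p27}, {p24, p26, p27}, {p23, p24, p25, p26}, {p23, p24, p25, p27}, {p23, p24, p26, p27}, {p24, p25, p26, p27}, {p23, p24, p25, p26, p27}}.
int(A) = ⋃ {U ∈ τ : U ⊆ A}. Opens contained in A: ∅, {p23}, {p25}, {p27}, {p23, p25}, {p23, p27}, {p25, p27}, {p23, p25, p27}, {p23, p24, p25, p27}.
Taking the union of these: int(A) = {p23, p24, p25, p27}.
cl(A) = ⋂ {C closed : A ⊆ C}. Closed sets containing A: {p23, p24, p25, p27}, {p23, p24, p25, p26, p27}.
Intersecting these: cl(A) = {p23, p24, p25, p27}.
∂A = cl(A) ∖ int(A) = {p23, p24, p25, p27} ∖ {p23, p24, p25, p27} = ∅.


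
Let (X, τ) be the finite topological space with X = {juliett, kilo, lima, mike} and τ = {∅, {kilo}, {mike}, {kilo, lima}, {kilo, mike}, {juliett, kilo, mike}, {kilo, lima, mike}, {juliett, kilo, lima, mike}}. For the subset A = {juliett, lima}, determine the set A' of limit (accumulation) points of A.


A' = ∅

For each x ∈ X, list the open sets U ∈ τ with x ∈ U, then check whether U ∩ (A ∖ {x}) ≠ ∅ for every such U.
  x = juliett: open {juliett, kilo, mike} ∋ x has {juliett, kilo, mike} ∩ (A ∖ {juliett}) = ∅, so x is NOT a limit point.
  x = kilo: open {kilo} ∋ x has {kilo} ∩ (A ∖ {kilo}) = ∅, so x is NOT a limit point.
  x = lima: open {kilo, lima} ∋ x has {kilo, lima} ∩ (A ∖ {lima}) = ∅, so x is NOT a limit point.
  x = mike: open {mike} ∋ x has {mike} ∩ (A ∖ {mike}) = ∅, so x is NOT a limit point.
Collecting: A' = ∅.


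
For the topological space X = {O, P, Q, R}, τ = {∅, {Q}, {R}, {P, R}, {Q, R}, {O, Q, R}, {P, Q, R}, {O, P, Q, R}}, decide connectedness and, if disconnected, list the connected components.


(X, τ) is connected.

Find clopen sets (U ∈ τ with X ∖ U ∈ τ):
  U = ∅, X ∖ U = {O, P, Q, R} — both open, so U is clopen.
  U = {O, P, Q, R}, X ∖ U = ∅ — both open, so U is clopen.
Only trivial clopens (∅ and X) exist, so (X, τ) is connected.
Compute connected components by grouping points that agree on all clopens:
  component: {O, P, Q, R}


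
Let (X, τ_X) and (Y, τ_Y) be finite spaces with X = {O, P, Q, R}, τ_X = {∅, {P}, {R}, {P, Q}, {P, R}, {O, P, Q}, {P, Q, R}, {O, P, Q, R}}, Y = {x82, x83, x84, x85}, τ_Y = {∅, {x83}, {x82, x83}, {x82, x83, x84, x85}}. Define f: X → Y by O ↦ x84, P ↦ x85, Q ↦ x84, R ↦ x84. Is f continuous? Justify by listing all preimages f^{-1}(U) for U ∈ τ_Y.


f IS continuous.

Compute f^{-1}(U) for each U ∈ τ_Y:
  U = ∅: f^{-1}(U) = ∅ ∈ τ_X ✓.
  U = {x83}: f^{-1}(U) = ∅ ∈ τ_X ✓.
  U = {x82, x83}: f^{-1}(U) = ∅ ∈ τ_X ✓.
  U = {x82, x83, x84, x85}: f^{-1}(U) = {O, P, Q, R} ∈ τ_X ✓.
Every preimage lies in τ_X, so f IS continuous.


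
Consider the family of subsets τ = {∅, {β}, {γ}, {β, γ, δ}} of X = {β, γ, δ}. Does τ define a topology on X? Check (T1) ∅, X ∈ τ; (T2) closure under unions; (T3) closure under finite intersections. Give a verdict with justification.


τ is NOT a topology on X.

Axiom (T1): ∅ ∈ τ? Yes; X ∈ τ? Yes.
Axiom (T2/T3): check pairwise unions and intersections of members of τ.
Counterexample for (T2): {β} ∪ {γ} = {β, γ} ∉ τ. Therefore τ is NOT a topology.


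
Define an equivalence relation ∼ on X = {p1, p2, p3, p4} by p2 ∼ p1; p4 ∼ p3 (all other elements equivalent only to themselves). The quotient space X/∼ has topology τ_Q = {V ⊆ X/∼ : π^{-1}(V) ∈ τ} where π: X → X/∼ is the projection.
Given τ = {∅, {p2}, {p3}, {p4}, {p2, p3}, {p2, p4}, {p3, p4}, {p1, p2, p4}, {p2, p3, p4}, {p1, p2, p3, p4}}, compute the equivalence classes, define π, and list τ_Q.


X/∼ = {[p1=p2], [p3=p4]}; |τ_Q| = 3.

Equivalence classes: [p1=p2], [p3=p4].
Quotient map π: X → X/∼ sends p1 ↦ [p1=p2], p2 ↦ [p1=p2], p3 ↦ [p3=p4], p4 ↦ [p3=p4].
For each subset V ⊆ X/∼, compute π^{-1}(V) ⊆ X and check whether π^{-1}(V) ∈ τ. V is open in τ_Q iff π^{-1}(V) ∈ τ.
  V = {}: π^{-1}(V) = ∅ ∈ τ ✓.
  V = {[p1=p2]}: π^{-1}(V) = {p1, p2} ∉ τ ✗.
  V = {[p3=p4]}: π^{-1}(V) = {p3, p4} ∈ τ ✓.
  V = {[p1=p2], [p3=p4]}: π^{-1}(V) = {p1, p2, p3, p4} ∈ τ ✓.
Open sets in the quotient: τ_Q = {{}, {[p3=p4]}, {[p1=p2], [p3=p4]}} (3 elements).


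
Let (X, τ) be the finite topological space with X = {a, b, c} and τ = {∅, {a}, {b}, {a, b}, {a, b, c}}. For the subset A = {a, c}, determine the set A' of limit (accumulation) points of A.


A' = {c}

For each x ∈ X, list the open sets U ∈ τ with x ∈ U, then check whether U ∩ (A ∖ {x}) ≠ ∅ for every such U.
  x = a: open {a} ∋ x has {a} ∩ (A ∖ {a}) = ∅, so x is NOT a limit point.
  x = b: open {b} ∋ x has {b} ∩ (A ∖ {b}) = ∅, so x is NOT a limit point.
  x = c: opens ∋ x are {a, b, c}; each meets A ∖ {c}, so x IS a limit point.
Collecting: A' = {c}.


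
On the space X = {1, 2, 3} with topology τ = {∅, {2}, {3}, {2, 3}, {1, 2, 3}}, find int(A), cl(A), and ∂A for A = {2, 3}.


int(A) = {2, 3}, cl(A) = {1, 2, 3}, ∂A = {1}.

Closed sets in (X, τ) are complements of opens:
  closed(X, τ) = {∅, {1}, {1, 2}, {1, 3}, {1, 2, 3}}.
int(A) = ⋃ {U ∈ τ : U ⊆ A}. Opens contained in A: ∅, {2}, {3}, {2, 3}.
Taking the union of these: int(A) = {2, 3}.
cl(A) = ⋂ {C closed : A ⊆ C}. Closed sets containing A: {1, 2, 3}.
Intersecting these: cl(A) = {1, 2, 3}.
∂A = cl(A) ∖ int(A) = {1, 2, 3} ∖ {2, 3} = {1}.


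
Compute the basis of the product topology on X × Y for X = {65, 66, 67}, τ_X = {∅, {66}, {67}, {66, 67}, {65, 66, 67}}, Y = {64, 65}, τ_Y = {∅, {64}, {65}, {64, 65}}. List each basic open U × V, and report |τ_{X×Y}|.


Basis B = {∅ × ∅, {66} × {64}, {66} × {65}, {67} × {64}, {67} × {65}, {66} × {64, 65}, {66, 67} × {64}, {66, 67} × {65}, {67} × {64, 65}, {65, 66, 67} × {64}, {65, 66, 67} × {65}, {66, 67} × {64, 65}, {65, 66, 67} × {64, 65}}; |τ_{X×Y}| = 25.

Enumerate products U × V with U ∈ τ_X, V ∈ τ_Y (deduplicated):
  ∅ × ∅ = {} (∅)
  {66} × {64} = {(66,64)}
  {66} × {65} = {(66,65)}
  {67} × {64} = {(67,64)}
  {67} × {65} = {(67,65)}
  {66} × {64, 65} = {(66,64), (66,65)}
  {66, 67} × {64} = {(66,64), (67,64)}
  {66, 67} × {65} = {(66,65), (67,65)}
  {67} × {64, 65} = {(67,64), (67,65)}
  {65, 66, 67} × {64} = {(65,64), (66,64), (67,64)}
  {65, 66, 67} × {65} = {(65,65), (66,65), (67,65)}
  {66, 67} × {64, 65} = {(66,64), (66,65), (67,64), (67,65)}
  {65, 66, 67} × {64, 65} = {(65,64), (65,65), (66,64), (66,65), (67,64), (67,65)}
These 13 distinct sets form the basis B.
Close under arbitrary unions to get τ_{X×Y}; counting gives |τ_{X×Y}| = 25.


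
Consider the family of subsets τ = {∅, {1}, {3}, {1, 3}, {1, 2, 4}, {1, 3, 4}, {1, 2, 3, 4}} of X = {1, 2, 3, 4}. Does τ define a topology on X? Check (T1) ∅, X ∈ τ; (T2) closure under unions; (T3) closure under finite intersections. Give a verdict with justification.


τ is NOT a topology on X.

Axiom (T1): ∅ ∈ τ? Yes; X ∈ τ? Yes.
Axiom (T2/T3): check pairwise unions and intersections of members of τ.
Counterexample for (T3): {1, 2, 4} ∩ {1, 3, 4} = {1, 4} ∉ τ. Therefore τ is NOT a topology.


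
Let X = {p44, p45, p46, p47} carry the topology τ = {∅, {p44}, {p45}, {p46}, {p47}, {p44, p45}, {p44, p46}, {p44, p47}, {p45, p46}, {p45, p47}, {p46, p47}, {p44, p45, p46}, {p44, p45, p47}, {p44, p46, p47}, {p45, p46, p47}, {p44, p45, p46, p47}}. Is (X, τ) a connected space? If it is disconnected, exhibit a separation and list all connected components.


(X, τ) is disconnected; components = [{p44}, {p45}, {p46}, {p47}].

Find clopen sets (U ∈ τ with X ∖ U ∈ τ):
  U = ∅, X ∖ U = {p44, p45, p46, p47} — both open, so U is clopen.
  U = {p44}, X ∖ U = {p45, p46, p47} — both open, so U is clopen.
  U = {p45}, X ∖ U = {p44, p46, p47} — both open, so U is clopen.
  U = {p46}, X ∖ U = {p44, p45, p47} — both open, so U is clopen.
  U = {p47}, X ∖ U = {p44, p45, p46} — both open, so U is clopen.
  U = {p44, p45}, X ∖ U = {p46, p47} — both open, so U is clopen.
  U = {p44, p46}, X ∖ U = {p45, p47} — both open, so U is clopen.
  U = {p44, p47}, X ∖ U = {p45, p46} — both open, so U is clopen.
  U = {p45, p46}, X ∖ U = {p44, p47} — both open, so U is clopen.
  U = {p45, p47}, X ∖ U = {p44, p46} — both open, so U is clopen.
  U = {p46, p47}, X ∖ U = {p44, p45} — both open, so U is clopen.
  U = {p44, p45, p46}, X ∖ U = {p47} — both open, so U is clopen.
  U = {p44, p45, p47}, X ∖ U = {p46} — both open, so U is clopen.
  U = {p44, p46, p47}, X ∖ U = {p45} — both open, so U is clopen.
  U = {p45, p46, p47}, X ∖ U = {p44} — both open, so U is clopen.
  U = {p44, p45, p46, p47}, X ∖ U = ∅ — both open, so U is clopen.
Nontrivial clopen(s) exist: e.g. {p44, p45, p47}. So (X, τ) is disconnected.
Compute connected components by grouping points that agree on all clopens:
  component: {p44}
  component: {p45}
  component: {p46}
  component: {p47}


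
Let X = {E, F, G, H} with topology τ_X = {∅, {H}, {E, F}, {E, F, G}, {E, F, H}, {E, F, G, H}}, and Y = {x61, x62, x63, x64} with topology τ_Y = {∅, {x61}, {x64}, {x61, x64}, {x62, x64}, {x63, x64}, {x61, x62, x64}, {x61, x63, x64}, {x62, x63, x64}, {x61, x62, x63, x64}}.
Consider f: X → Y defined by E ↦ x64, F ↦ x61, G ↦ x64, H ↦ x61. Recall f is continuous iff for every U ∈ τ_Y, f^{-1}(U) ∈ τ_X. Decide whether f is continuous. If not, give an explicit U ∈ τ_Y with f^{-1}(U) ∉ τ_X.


f is NOT continuous.

Compute f^{-1}(U) for each U ∈ τ_Y:
  U = ∅: f^{-1}(U) = ∅ ∈ τ_X ✓.
  U = {x61}: f^{-1}(U) = {F, H} ∉ τ_X ✗.
  U = {x64}: f^{-1}(U) = {E, G} ∉ τ_X ✗.
  U = {x61, x64}: f^{-1}(U) = {E, F, G, H} ∈ τ_X ✓.
  U = {x62, x64}: f^{-1}(U) = {E, G} ∉ τ_X ✗.
  U = {x63, x64}: f^{-1}(U) = {E, G} ∉ τ_X ✗.
  U = {x61, x62, x64}: f^{-1}(U) = {E, F, G, H} ∈ τ_X ✓.
  U = {x61, x63, x64}: f^{-1}(U) = {E, F, G, H} ∈ τ_X ✓.
  U = {x62, x63, x64}: f^{-1}(U) = {E, G} ∉ τ_X ✗.
  U = {x61, x62, x63, x64}: f^{-1}(U) = {E, F, G, H} ∈ τ_X ✓.
Found U = {x61} with f^{-1}(U) = {F, H} not in τ_X. Therefore f is NOT continuous.


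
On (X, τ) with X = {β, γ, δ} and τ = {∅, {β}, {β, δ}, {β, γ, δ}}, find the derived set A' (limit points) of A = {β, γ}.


A' = {γ, δ}

For each x ∈ X, list the open sets U ∈ τ with x ∈ U, then check whether U ∩ (A ∖ {x}) ≠ ∅ for every such U.
  x = β: open {β} ∋ x has {β} ∩ (A ∖ {β}) = ∅, so x is NOT a limit point.
  x = γ: opens ∋ x are {β, γ, δ}; each meets A ∖ {γ}, so x IS a limit point.
  x = δ: opens ∋ x are {β, δ}, {β, γ, δ}; each meets A ∖ {δ}, so x IS a limit point.
Collecting: A' = {γ, δ}.


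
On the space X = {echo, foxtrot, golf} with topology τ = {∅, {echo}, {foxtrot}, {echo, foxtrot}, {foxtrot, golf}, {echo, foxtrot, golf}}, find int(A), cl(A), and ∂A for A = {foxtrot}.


int(A) = {foxtrot}, cl(A) = {foxtrot, golf}, ∂A = {golf}.

Closed sets in (X, τ) are complements of opens:
  closed(X, τ) = {∅, {echo}, {golf}, {echo, golf}, {foxtrot, golf}, {echo, foxtrot, golf}}.
int(A) = ⋃ {U ∈ τ : U ⊆ A}. Opens contained in A: ∅, {foxtrot}.
Taking the union of these: int(A) = {foxtrot}.
cl(A) = ⋂ {C closed : A ⊆ C}. Closed sets containing A: {foxtrot, golf}, {echo, foxtrot, golf}.
Intersecting these: cl(A) = {foxtrot, golf}.
∂A = cl(A) ∖ int(A) = {foxtrot, golf} ∖ {foxtrot} = {golf}.


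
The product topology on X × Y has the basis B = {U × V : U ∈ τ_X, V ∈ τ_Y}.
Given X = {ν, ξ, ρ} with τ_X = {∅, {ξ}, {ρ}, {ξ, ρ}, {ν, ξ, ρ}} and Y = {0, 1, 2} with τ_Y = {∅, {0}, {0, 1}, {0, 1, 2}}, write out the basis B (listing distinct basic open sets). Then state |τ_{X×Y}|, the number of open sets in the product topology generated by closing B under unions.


Basis B = {∅ × ∅, {ξ} × {0}, {ρ} × {0}, {ξ} × {0, 1}, {ξ, ρ} × {0}, {ρ} × {0, 1}, {ν, ξ, ρ} × {0}, {ξ} × {0, 1, 2}, {ρ} × {0, 1, 2}, {ξ, ρ} × {0, 1}, {ν, ξ, ρ} × {0, 1}, {ξ, ρ} × {0, 1, 2}, {ν, ξ, ρ} × {0, 1, 2}}; |τ_{X×Y}| = 30.

Enumerate products U × V with U ∈ τ_X, V ∈ τ_Y (deduplicated):
  ∅ × ∅ = {} (∅)
  {ξ} × {0} = {(ξ,0)}
  {ρ} × {0} = {(ρ,0)}
  {ξ} × {0, 1} = {(ξ,0), (ξ,1)}
  {ξ, ρ} × {0} = {(ξ,0), (ρ,0)}
  {ρ} × {0, 1} = {(ρ,0), (ρ,1)}
  {ν, ξ, ρ} × {0} = {(ν,0), (ξ,0), (ρ,0)}
  {ξ} × {0, 1, 2} = {(ξ,0), (ξ,1), (ξ,2)}
  {ρ} × {0, 1, 2} = {(ρ,0), (ρ,1), (ρ,2)}
  {ξ, ρ} × {0, 1} = {(ξ,0), (ξ,1), (ρ,0), (ρ,1)}
  {ν, ξ, ρ} × {0, 1} = {(ν,0), (ν,1), (ξ,0), (ξ,1), (ρ,0), (ρ,1)}
  {ξ, ρ} × {0, 1, 2} = {(ξ,0), (ξ,1), (ξ,2), (ρ,0), (ρ,1), (ρ,2)}
  {ν, ξ, ρ} × {0, 1, 2} = {(ν,0), (ν,1), (ν,2), (ξ,0), (ξ,1), (ξ,2), (ρ,0), (ρ,1), (ρ,2)}
These 13 distinct sets form the basis B.
Close under arbitrary unions to get τ_{X×Y}; counting gives |τ_{X×Y}| = 30.
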